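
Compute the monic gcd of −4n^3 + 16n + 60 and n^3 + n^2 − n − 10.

Repeated division with remainder:
  −4n^3 + 16n + 60 = (−4)(n^3 + n^2 − n − 10) + (4n^2 + 12n + 20)
  n^3 + n^2 − n − 10 = ((1/4)n − 1/2)(4n^2 + 12n + 20) + (0)
Last nonzero remainder: 4n^2 + 12n + 20. Dividing through by 4 gives the monic gcd n^2 + 3n + 5.

n^2 + 3n + 5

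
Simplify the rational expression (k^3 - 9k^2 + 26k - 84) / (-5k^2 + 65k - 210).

(-k^2 + 2k - 12)/(5k - 30)

Euclidean algorithm in ℚ[k]:
  k^3 - 9k^2 + 26k - 84 = (-(1/5)k - 4/5)(-5k^2 + 65k - 210) + (36k - 252)
  -5k^2 + 65k - 210 = (-(5/36)k + 5/6)(36k - 252) + (0)
Last nonzero remainder: 36k - 252. Dividing through by 36 gives the monic gcd k - 7.
Cancel k - 7 from numerator and denominator to get the reduced form.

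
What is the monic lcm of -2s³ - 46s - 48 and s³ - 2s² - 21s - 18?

Apply the Euclidean algorithm:
  -2s³ - 46s - 48 = (-2)(s³ - 2s² - 21s - 18) + (-4s² - 88s - 84)
  s³ - 2s² - 21s - 18 = (-(1/4)s + 6)(-4s² - 88s - 84) + (486s + 486)
  -4s² - 88s - 84 = (-(2/243)s - 14/81)(486s + 486) + (0)
Last nonzero remainder: 486s + 486. Dividing through by 486 gives the monic gcd s + 1.
Then lcm(f, g) = f·g / gcd(f, g); expanding and making the result monic gives the answer.

s⁵ - 3s⁴ + 5s³ - 45s² - 486s - 432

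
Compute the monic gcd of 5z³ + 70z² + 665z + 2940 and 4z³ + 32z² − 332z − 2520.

Euclidean algorithm in ℚ[z]:
  5z³ + 70z² + 665z + 2940 = (5/4)(4z³ + 32z² − 332z − 2520) + (30z² + 1080z + 6090)
  4z³ + 32z² − 332z − 2520 = ((2/15)z − 56/15)(30z² + 1080z + 6090) + (2888z + 20216)
  30z² + 1080z + 6090 = ((15/1444)z + 435/1444)(2888z + 20216) + (0)
Last nonzero remainder: 2888z + 20216. Dividing through by 2888 gives the monic gcd z + 7.

z + 7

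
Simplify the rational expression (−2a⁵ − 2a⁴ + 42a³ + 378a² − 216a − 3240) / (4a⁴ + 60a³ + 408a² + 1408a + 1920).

(−a³ + 6a² + 9a − 54)/(2a² + 16a + 32)

Apply the Euclidean algorithm:
  −2a⁵ − 2a⁴ + 42a³ + 378a² − 216a − 3240 = (−(1/2)a + 7)(4a⁴ + 60a³ + 408a² + 1408a + 1920) + (−174a³ − 1774a² − 9112a − 16680)
  4a⁴ + 60a³ + 408a² + 1408a + 1920 = (−(2/87)a − 836/7569)(−174a³ − 1774a² − 9112a − 16680) + ((19600/7569)a² + (137200/7569)a + 196000/2523)
  −174a³ − 1774a² − 9112a − 16680 = (−(658503/9800)a − 1052091/4900)((19600/7569)a² + (137200/7569)a + 196000/2523) + (0)
Last nonzero remainder: (19600/7569)a² + (137200/7569)a + 196000/2523. Dividing through by 19600/7569 gives the monic gcd a² + 7a + 30.
Cancel a² + 7a + 30 from numerator and denominator to get the reduced form.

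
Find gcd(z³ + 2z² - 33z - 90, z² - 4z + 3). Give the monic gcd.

1

Euclidean algorithm in ℚ[z]:
  z³ + 2z² - 33z - 90 = (z + 6)(z² - 4z + 3) + (-12z - 108)
  z² - 4z + 3 = (-(1/12)z + 13/12)(-12z - 108) + (120)
  -12z - 108 = (-(1/10)z - 9/10)(120) + (0)
The last nonzero remainder is the constant 120, so the polynomials are coprime and gcd = 1.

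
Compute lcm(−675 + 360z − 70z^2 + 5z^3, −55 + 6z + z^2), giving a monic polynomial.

−1485 + 657z − 82z^2 − 3z^3 + z^4

Apply the Euclidean algorithm:
  5z^3 − 70z^2 + 360z − 675 = (5z − 100)(z^2 + 6z − 55) + (1235z − 6175)
  z^2 + 6z − 55 = ((1/1235)z + 11/1235)(1235z − 6175) + (0)
Last nonzero remainder: 1235z − 6175. Dividing through by 1235 gives the monic gcd z − 5.
Then lcm(f, g) = f·g / gcd(f, g); expanding and making the result monic gives the answer.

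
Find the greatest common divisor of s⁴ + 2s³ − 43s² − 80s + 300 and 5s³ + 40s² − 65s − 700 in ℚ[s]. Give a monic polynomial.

s + 5

Euclidean algorithm in ℚ[s]:
  s⁴ + 2s³ − 43s² − 80s + 300 = ((1/5)s − 6/5)(5s³ + 40s² − 65s − 700) + (18s² − 18s − 540)
  5s³ + 40s² − 65s − 700 = ((5/18)s + 5/2)(18s² − 18s − 540) + (130s + 650)
  18s² − 18s − 540 = ((9/65)s − 54/65)(130s + 650) + (0)
Last nonzero remainder: 130s + 650. Dividing through by 130 gives the monic gcd s + 5.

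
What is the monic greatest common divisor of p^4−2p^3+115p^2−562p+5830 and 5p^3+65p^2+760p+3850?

p^2+6p+110

Repeated division with remainder:
  p^4−2p^3+115p^2−562p+5830 = ((1/5)p−3)(5p^3+65p^2+760p+3850) + (158p^2+948p+17380)
  5p^3+65p^2+760p+3850 = ((5/158)p+35/158)(158p^2+948p+17380) + (0)
Last nonzero remainder: 158p^2+948p+17380. Dividing through by 158 gives the monic gcd p^2+6p+110.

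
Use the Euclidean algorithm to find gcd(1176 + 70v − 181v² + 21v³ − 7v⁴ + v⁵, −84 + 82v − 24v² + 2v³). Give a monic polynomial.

Apply the Euclidean algorithm:
  v⁵ − 7v⁴ + 21v³ − 181v² + 70v + 1176 = ((1/2)v² + (5/2)v + 20)(2v³ − 24v² + 82v − 84) + (136v² − 1360v + 2856)
  2v³ − 24v² + 82v − 84 = ((1/68)v − 1/34)(136v² − 1360v + 2856) + (0)
Last nonzero remainder: 136v² − 1360v + 2856. Dividing through by 136 gives the monic gcd v² − 10v + 21.

21 − 10v + v²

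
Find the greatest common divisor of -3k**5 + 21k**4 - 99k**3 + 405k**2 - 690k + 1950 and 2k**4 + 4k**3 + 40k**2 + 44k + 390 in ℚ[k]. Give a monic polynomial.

Euclidean algorithm in ℚ[k]:
  -3k**5 + 21k**4 - 99k**3 + 405k**2 - 690k + 1950 = (-(3/2)k + 27/2)(2k**4 + 4k**3 + 40k**2 + 44k + 390) + (-93k**3 - 69k**2 - 699k - 3315)
  2k**4 + 4k**3 + 40k**2 + 44k + 390 = (-(2/93)k - 26/961)(-93k**3 - 69k**2 - 699k - 3315) + ((22200/961)k**2 - (44400/961)k + 288600/961)
  -93k**3 - 69k**2 - 699k - 3315 = (-(29791/7400)k - 16337/1480)((22200/961)k**2 - (44400/961)k + 288600/961) + (0)
Last nonzero remainder: (22200/961)k**2 - (44400/961)k + 288600/961. Dividing through by 22200/961 gives the monic gcd k**2 - 2k + 13.

k**2 - 2k + 13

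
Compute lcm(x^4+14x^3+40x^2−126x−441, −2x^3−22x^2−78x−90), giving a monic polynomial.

Repeated division with remainder:
  x^4+14x^3+40x^2−126x−441 = (−(1/2)x−3/2)(−2x^3−22x^2−78x−90) + (−32x^2−288x−576)
  −2x^3−22x^2−78x−90 = ((1/16)x+1/8)(−32x^2−288x−576) + (−6x−18)
  −32x^2−288x−576 = ((16/3)x+32)(−6x−18) + (0)
Last nonzero remainder: −6x−18. Dividing through by −6 gives the monic gcd x+3.
Then lcm(f, g) = f·g / gcd(f, g); expanding and making the result monic gives the answer.

x^6+22x^5+167x^4+404x^3−849x^2−5418x−6615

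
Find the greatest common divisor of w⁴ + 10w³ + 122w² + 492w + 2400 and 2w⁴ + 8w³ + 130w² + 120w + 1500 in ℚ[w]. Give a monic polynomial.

Euclidean algorithm in ℚ[w]:
  w⁴ + 10w³ + 122w² + 492w + 2400 = (1/2)(2w⁴ + 8w³ + 130w² + 120w + 1500) + (6w³ + 57w² + 432w + 1650)
  2w⁴ + 8w³ + 130w² + 120w + 1500 = ((1/3)w - 11/6)(6w³ + 57w² + 432w + 1650) + ((181/2)w² + 362w + 4525)
  6w³ + 57w² + 432w + 1650 = ((12/181)w + 66/181)((181/2)w² + 362w + 4525) + (0)
Last nonzero remainder: (181/2)w² + 362w + 4525. Dividing through by 181/2 gives the monic gcd w² + 4w + 50.

w² + 4w + 50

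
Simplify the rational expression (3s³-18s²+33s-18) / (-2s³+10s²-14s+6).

(-3s+6)/(2s-2)

Apply the Euclidean algorithm:
  3s³-18s²+33s-18 = (-3/2)(-2s³+10s²-14s+6) + (-3s²+12s-9)
  -2s³+10s²-14s+6 = ((2/3)s-2/3)(-3s²+12s-9) + (0)
Last nonzero remainder: -3s²+12s-9. Dividing through by -3 gives the monic gcd s²-4s+3.
Cancel s²-4s+3 from numerator and denominator to get the reduced form.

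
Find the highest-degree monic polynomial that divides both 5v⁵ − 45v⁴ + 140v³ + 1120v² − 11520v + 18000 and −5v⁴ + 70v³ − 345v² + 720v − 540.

Repeated division with remainder:
  5v⁵ − 45v⁴ + 140v³ + 1120v² − 11520v + 18000 = (−v − 5)(−5v⁴ + 70v³ − 345v² + 720v − 540) + (145v³ + 115v² − 8460v + 15300)
  −5v⁴ + 70v³ − 345v² + 720v − 540 = (−(1/29)v + 429/841)(145v³ + 115v² − 8460v + 15300) + (−(584820/841)v² + (4678560/841)v − 7017840/841)
  145v³ + 115v² − 8460v + 15300 = (−(24389/116964)v − 71485/38988)(−(584820/841)v² + (4678560/841)v − 7017840/841) + (0)
Last nonzero remainder: −(584820/841)v² + (4678560/841)v − 7017840/841. Dividing through by −584820/841 gives the monic gcd v² − 8v + 12.

v² − 8v + 12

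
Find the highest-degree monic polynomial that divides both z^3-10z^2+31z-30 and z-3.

z-3

By polynomial division,
  z^3-10z^2+31z-30 = (z^2-7z+10)(z-3) + (0)
The last nonzero remainder z-3 is already monic.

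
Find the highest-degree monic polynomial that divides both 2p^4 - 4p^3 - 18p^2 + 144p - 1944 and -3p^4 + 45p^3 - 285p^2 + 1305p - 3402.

By polynomial division,
  2p^4 - 4p^3 - 18p^2 + 144p - 1944 = (-2/3)(-3p^4 + 45p^3 - 285p^2 + 1305p - 3402) + (26p^3 - 208p^2 + 1014p - 4212)
  -3p^4 + 45p^3 - 285p^2 + 1305p - 3402 = (-(3/26)p + 21/26)(26p^3 - 208p^2 + 1014p - 4212) + (0)
Last nonzero remainder: 26p^3 - 208p^2 + 1014p - 4212. Dividing through by 26 gives the monic gcd p^3 - 8p^2 + 39p - 162.

p^3 - 8p^2 + 39p - 162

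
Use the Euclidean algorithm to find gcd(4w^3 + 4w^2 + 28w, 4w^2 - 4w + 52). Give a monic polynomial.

Repeated division with remainder:
  4w^3 + 4w^2 + 28w = (w + 2)(4w^2 - 4w + 52) + (-16w - 104)
  4w^2 - 4w + 52 = (-(1/4)w + 15/8)(-16w - 104) + (247)
  -16w - 104 = (-(16/247)w - 8/19)(247) + (0)
The last nonzero remainder is the constant 247, so the polynomials are coprime and gcd = 1.

1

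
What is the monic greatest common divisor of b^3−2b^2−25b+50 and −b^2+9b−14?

By polynomial division,
  b^3−2b^2−25b+50 = (−b−7)(−b^2+9b−14) + (24b−48)
  −b^2+9b−14 = (−(1/24)b+7/24)(24b−48) + (0)
Last nonzero remainder: 24b−48. Dividing through by 24 gives the monic gcd b−2.

b−2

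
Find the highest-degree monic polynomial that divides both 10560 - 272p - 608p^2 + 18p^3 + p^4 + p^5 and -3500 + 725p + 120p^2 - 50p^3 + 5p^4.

Euclidean algorithm in ℚ[p]:
  p^5 + p^4 + 18p^3 - 608p^2 - 272p + 10560 = ((1/5)p + 11/5)(5p^4 - 50p^3 + 120p^2 + 725p - 3500) + (104p^3 - 1017p^2 - 1167p + 18260)
  5p^4 - 50p^3 + 120p^2 + 725p - 3500 = ((5/104)p - 115/10816)(104p^3 - 1017p^2 - 1167p + 18260) + ((1787805/10816)p^2 - (1787805/10816)p - 8939025/2704)
  104p^3 - 1017p^2 - 1167p + 18260 = ((1124864/1787805)p - 9875008/1787805)((1787805/10816)p^2 - (1787805/10816)p - 8939025/2704) + (0)
Last nonzero remainder: (1787805/10816)p^2 - (1787805/10816)p - 8939025/2704. Dividing through by 1787805/10816 gives the monic gcd p^2 - p - 20.

-20 - p + p^2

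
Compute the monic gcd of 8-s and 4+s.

1

Apply the Euclidean algorithm:
  -s+8 = (-1)(s+4) + (12)
  s+4 = ((1/12)s+1/3)(12) + (0)
The last nonzero remainder is the constant 12, so the polynomials are coprime and gcd = 1.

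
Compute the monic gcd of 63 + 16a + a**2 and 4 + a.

Apply the Euclidean algorithm:
  a**2 + 16a + 63 = (a + 12)(a + 4) + (15)
  a + 4 = ((1/15)a + 4/15)(15) + (0)
The last nonzero remainder is the constant 15, so the polynomials are coprime and gcd = 1.

1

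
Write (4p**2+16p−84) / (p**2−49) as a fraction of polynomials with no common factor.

Apply the Euclidean algorithm:
  4p**2+16p−84 = (4)(p**2−49) + (16p+112)
  p**2−49 = ((1/16)p−7/16)(16p+112) + (0)
Last nonzero remainder: 16p+112. Dividing through by 16 gives the monic gcd p+7.
Cancel p+7 from numerator and denominator to get the reduced form.

(4p−12)/(p−7)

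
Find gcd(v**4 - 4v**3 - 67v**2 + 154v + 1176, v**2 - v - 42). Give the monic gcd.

v**2 - v - 42

Apply the Euclidean algorithm:
  v**4 - 4v**3 - 67v**2 + 154v + 1176 = (v**2 - 3v - 28)(v**2 - v - 42) + (0)
The last nonzero remainder v**2 - v - 42 is already monic.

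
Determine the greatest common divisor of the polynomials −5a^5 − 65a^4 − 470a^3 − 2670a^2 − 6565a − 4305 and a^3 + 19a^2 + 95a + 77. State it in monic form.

Apply the Euclidean algorithm:
  −5a^5 − 65a^4 − 470a^3 − 2670a^2 − 6565a − 4305 = (−5a^2 + 30a − 565)(a^3 + 19a^2 + 95a + 77) + (5600a^2 + 44800a + 39200)
  a^3 + 19a^2 + 95a + 77 = ((1/5600)a + 11/5600)(5600a^2 + 44800a + 39200) + (0)
Last nonzero remainder: 5600a^2 + 44800a + 39200. Dividing through by 5600 gives the monic gcd a^2 + 8a + 7.

a^2 + 8a + 7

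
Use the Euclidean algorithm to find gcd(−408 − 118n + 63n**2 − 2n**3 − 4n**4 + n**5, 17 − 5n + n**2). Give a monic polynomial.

Euclidean algorithm in ℚ[n]:
  n**5 − 4n**4 − 2n**3 + 63n**2 − 118n − 408 = (n**3 + n**2 − 14n − 24)(n**2 − 5n + 17) + (0)
The last nonzero remainder n**2 − 5n + 17 is already monic.

17 − 5n + n**2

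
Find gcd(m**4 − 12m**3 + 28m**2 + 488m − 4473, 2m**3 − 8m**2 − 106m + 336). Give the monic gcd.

m + 7

By polynomial division,
  m**4 − 12m**3 + 28m**2 + 488m − 4473 = ((1/2)m − 4)(2m**3 − 8m**2 − 106m + 336) + (49m**2 − 104m − 3129)
  2m**3 − 8m**2 − 106m + 336 = ((2/49)m − 184/2401)(49m**2 − 104m − 3129) + ((33000/2401)m + 33000/343)
  49m**2 − 104m − 3129 = ((117649/33000)m − 357749/11000)((33000/2401)m + 33000/343) + (0)
Last nonzero remainder: (33000/2401)m + 33000/343. Dividing through by 33000/2401 gives the monic gcd m + 7.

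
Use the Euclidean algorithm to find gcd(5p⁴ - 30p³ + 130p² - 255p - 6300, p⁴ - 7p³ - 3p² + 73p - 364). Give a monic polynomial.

Repeated division with remainder:
  5p⁴ - 30p³ + 130p² - 255p - 6300 = (5)(p⁴ - 7p³ - 3p² + 73p - 364) + (5p³ + 145p² - 620p - 4480)
  p⁴ - 7p³ - 3p² + 73p - 364 = ((1/5)p - 36/5)(5p³ + 145p² - 620p - 4480) + (1165p² - 3495p - 32620)
  5p³ + 145p² - 620p - 4480 = ((1/233)p + 32/233)(1165p² - 3495p - 32620) + (0)
Last nonzero remainder: 1165p² - 3495p - 32620. Dividing through by 1165 gives the monic gcd p² - 3p - 28.

p² - 3p - 28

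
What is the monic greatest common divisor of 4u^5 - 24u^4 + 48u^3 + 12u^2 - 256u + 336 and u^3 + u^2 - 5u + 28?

u^2 - 3u + 7

Repeated division with remainder:
  4u^5 - 24u^4 + 48u^3 + 12u^2 - 256u + 336 = (4u^2 - 28u + 96)(u^3 + u^2 - 5u + 28) + (-336u^2 + 1008u - 2352)
  u^3 + u^2 - 5u + 28 = (-(1/336)u - 1/84)(-336u^2 + 1008u - 2352) + (0)
Last nonzero remainder: -336u^2 + 1008u - 2352. Dividing through by -336 gives the monic gcd u^2 - 3u + 7.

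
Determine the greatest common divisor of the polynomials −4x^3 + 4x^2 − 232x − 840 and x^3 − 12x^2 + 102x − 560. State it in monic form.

By polynomial division,
  −4x^3 + 4x^2 − 232x − 840 = (−4)(x^3 − 12x^2 + 102x − 560) + (−44x^2 + 176x − 3080)
  x^3 − 12x^2 + 102x − 560 = (−(1/44)x + 2/11)(−44x^2 + 176x − 3080) + (0)
Last nonzero remainder: −44x^2 + 176x − 3080. Dividing through by −44 gives the monic gcd x^2 − 4x + 70.

x^2 − 4x + 70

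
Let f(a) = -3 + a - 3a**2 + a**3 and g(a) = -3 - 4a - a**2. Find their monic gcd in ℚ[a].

Apply the Euclidean algorithm:
  a**3 - 3a**2 + a - 3 = (-a + 7)(-a**2 - 4a - 3) + (26a + 18)
  -a**2 - 4a - 3 = (-(1/26)a - 43/338)(26a + 18) + (-120/169)
  26a + 18 = (-(2197/60)a - 507/20)(-120/169) + (0)
The last nonzero remainder is the constant -120/169, so the polynomials are coprime and gcd = 1.

1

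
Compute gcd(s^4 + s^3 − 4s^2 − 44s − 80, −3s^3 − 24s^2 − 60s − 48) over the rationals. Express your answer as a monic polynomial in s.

Euclidean algorithm in ℚ[s]:
  s^4 + s^3 − 4s^2 − 44s − 80 = (−(1/3)s + 7/3)(−3s^3 − 24s^2 − 60s − 48) + (32s^2 + 80s + 32)
  −3s^3 − 24s^2 − 60s − 48 = (−(3/32)s − 33/64)(32s^2 + 80s + 32) + (−(63/4)s − 63/2)
  32s^2 + 80s + 32 = (−(128/63)s − 64/63)(−(63/4)s − 63/2) + (0)
Last nonzero remainder: −(63/4)s − 63/2. Dividing through by −63/4 gives the monic gcd s + 2.

s + 2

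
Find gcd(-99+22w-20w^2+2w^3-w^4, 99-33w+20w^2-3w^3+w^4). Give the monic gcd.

11+w^2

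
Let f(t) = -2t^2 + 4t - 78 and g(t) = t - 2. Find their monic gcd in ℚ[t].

1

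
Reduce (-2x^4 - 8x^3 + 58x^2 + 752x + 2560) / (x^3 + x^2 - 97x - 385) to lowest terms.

By polynomial division,
  -2x^4 - 8x^3 + 58x^2 + 752x + 2560 = (-2x - 6)(x^3 + x^2 - 97x - 385) + (-130x^2 - 600x + 250)
  x^3 + x^2 - 97x - 385 = (-(1/130)x + 47/1690)(-130x^2 - 600x + 250) + (-(13248/169)x - 66240/169)
  -130x^2 - 600x + 250 = ((10985/6624)x - 4225/6624)(-(13248/169)x - 66240/169) + (0)
Last nonzero remainder: -(13248/169)x - 66240/169. Dividing through by -13248/169 gives the monic gcd x + 5.
Cancel x + 5 from numerator and denominator to get the reduced form.

(-2x^3 + 2x^2 + 48x + 512)/(x^2 - 4x - 77)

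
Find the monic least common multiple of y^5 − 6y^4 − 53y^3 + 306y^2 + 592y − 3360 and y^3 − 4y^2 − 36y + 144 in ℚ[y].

Apply the Euclidean algorithm:
  y^5 − 6y^4 − 53y^3 + 306y^2 + 592y − 3360 = (y^2 − 2y − 25)(y^3 − 4y^2 − 36y + 144) + (−10y^2 − 20y + 240)
  y^3 − 4y^2 − 36y + 144 = (−(1/10)y + 3/5)(−10y^2 − 20y + 240) + (0)
Last nonzero remainder: −10y^2 − 20y + 240. Dividing through by −10 gives the monic gcd y^2 + 2y − 24.
Then lcm(f, g) = f·g / gcd(f, g); expanding and making the result monic gives the answer.

y^6 − 12y^5 − 17y^4 + 624y^3 − 1244y^2 − 6912y + 20160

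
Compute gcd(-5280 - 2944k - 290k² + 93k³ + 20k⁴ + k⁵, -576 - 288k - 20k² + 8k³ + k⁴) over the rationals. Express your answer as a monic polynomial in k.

Euclidean algorithm in ℚ[k]:
  k⁵ + 20k⁴ + 93k³ - 290k² - 2944k - 5280 = (k + 12)(k⁴ + 8k³ - 20k² - 288k - 576) + (17k³ + 238k² + 1088k + 1632)
  k⁴ + 8k³ - 20k² - 288k - 576 = ((1/17)k - 6/17)(17k³ + 238k² + 1088k + 1632) + (0)
Last nonzero remainder: 17k³ + 238k² + 1088k + 1632. Dividing through by 17 gives the monic gcd k³ + 14k² + 64k + 96.

96 + 64k + 14k² + k³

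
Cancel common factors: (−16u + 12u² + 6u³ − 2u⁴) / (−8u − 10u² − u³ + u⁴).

(2 − 2u)/(1 + u)

By polynomial division,
  −2u⁴ + 6u³ + 12u² − 16u = (−2)(u⁴ − u³ − 10u² − 8u) + (4u³ − 8u² − 32u)
  u⁴ − u³ − 10u² − 8u = ((1/4)u + 1/4)(4u³ − 8u² − 32u) + (0)
Last nonzero remainder: 4u³ − 8u² − 32u. Dividing through by 4 gives the monic gcd u³ − 2u² − 8u.
Cancel u³ − 2u² − 8u from numerator and denominator to get the reduced form.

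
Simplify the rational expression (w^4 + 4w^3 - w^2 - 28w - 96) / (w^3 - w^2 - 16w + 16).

(w^3 - w - 24)/(w^2 - 5w + 4)

Apply the Euclidean algorithm:
  w^4 + 4w^3 - w^2 - 28w - 96 = (w + 5)(w^3 - w^2 - 16w + 16) + (20w^2 + 36w - 176)
  w^3 - w^2 - 16w + 16 = ((1/20)w - 7/50)(20w^2 + 36w - 176) + (-(54/25)w - 216/25)
  20w^2 + 36w - 176 = (-(250/27)w + 550/27)(-(54/25)w - 216/25) + (0)
Last nonzero remainder: -(54/25)w - 216/25. Dividing through by -54/25 gives the monic gcd w + 4.
Cancel w + 4 from numerator and denominator to get the reduced form.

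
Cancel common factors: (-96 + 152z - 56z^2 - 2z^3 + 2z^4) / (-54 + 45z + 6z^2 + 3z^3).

Repeated division with remainder:
  2z^4 - 2z^3 - 56z^2 + 152z - 96 = ((2/3)z - 2)(3z^3 + 6z^2 + 45z - 54) + (-74z^2 + 278z - 204)
  3z^3 + 6z^2 + 45z - 54 = (-(3/74)z - 639/2738)(-74z^2 + 278z - 204) + ((139104/1369)z - 139104/1369)
  -74z^2 + 278z - 204 = (-(50653/69552)z + 23273/11592)((139104/1369)z - 139104/1369) + (0)
Last nonzero remainder: (139104/1369)z - 139104/1369. Dividing through by 139104/1369 gives the monic gcd z - 1.
Cancel z - 1 from numerator and denominator to get the reduced form.

(96 - 56z + 2z^3)/(54 + 9z + 3z^2)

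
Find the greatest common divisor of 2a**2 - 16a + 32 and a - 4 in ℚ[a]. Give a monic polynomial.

Apply the Euclidean algorithm:
  2a**2 - 16a + 32 = (2a - 8)(a - 4) + (0)
The last nonzero remainder a - 4 is already monic.

a - 4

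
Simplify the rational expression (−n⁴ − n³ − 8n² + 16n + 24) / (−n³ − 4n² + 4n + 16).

Apply the Euclidean algorithm:
  −n⁴ − n³ − 8n² + 16n + 24 = (n − 3)(−n³ − 4n² + 4n + 16) + (−24n² + 12n + 72)
  −n³ − 4n² + 4n + 16 = ((1/24)n + 3/16)(−24n² + 12n + 72) + (−(5/4)n + 5/2)
  −24n² + 12n + 72 = ((96/5)n + 144/5)(−(5/4)n + 5/2) + (0)
Last nonzero remainder: −(5/4)n + 5/2. Dividing through by −5/4 gives the monic gcd n − 2.
Cancel n − 2 from numerator and denominator to get the reduced form.

(n³ + 3n² + 14n + 12)/(n² + 6n + 8)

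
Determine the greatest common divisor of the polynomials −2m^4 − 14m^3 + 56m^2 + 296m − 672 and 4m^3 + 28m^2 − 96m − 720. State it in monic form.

m + 6

By polynomial division,
  −2m^4 − 14m^3 + 56m^2 + 296m − 672 = (−(1/2)m)(4m^3 + 28m^2 − 96m − 720) + (8m^2 − 64m − 672)
  4m^3 + 28m^2 − 96m − 720 = ((1/2)m + 15/2)(8m^2 − 64m − 672) + (720m + 4320)
  8m^2 − 64m − 672 = ((1/90)m − 7/45)(720m + 4320) + (0)
Last nonzero remainder: 720m + 4320. Dividing through by 720 gives the monic gcd m + 6.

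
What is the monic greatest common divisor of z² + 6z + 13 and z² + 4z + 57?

Apply the Euclidean algorithm:
  z² + 6z + 13 = (z² + 4z + 57) + (2z - 44)
  z² + 4z + 57 = ((1/2)z + 13)(2z - 44) + (629)
  2z - 44 = ((2/629)z - 44/629)(629) + (0)
The last nonzero remainder is the constant 629, so the polynomials are coprime and gcd = 1.

1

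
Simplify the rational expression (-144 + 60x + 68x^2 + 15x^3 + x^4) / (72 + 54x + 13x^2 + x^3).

By polynomial division,
  x^4 + 15x^3 + 68x^2 + 60x - 144 = (x + 2)(x^3 + 13x^2 + 54x + 72) + (-12x^2 - 120x - 288)
  x^3 + 13x^2 + 54x + 72 = (-(1/12)x - 1/4)(-12x^2 - 120x - 288) + (0)
Last nonzero remainder: -12x^2 - 120x - 288. Dividing through by -12 gives the monic gcd x^2 + 10x + 24.
Cancel x^2 + 10x + 24 from numerator and denominator to get the reduced form.

(-6 + 5x + x^2)/(3 + x)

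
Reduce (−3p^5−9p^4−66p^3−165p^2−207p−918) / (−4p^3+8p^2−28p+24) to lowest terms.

(3p^3+12p^2+60p+153)/(4p−4)

Euclidean algorithm in ℚ[p]:
  −3p^5−9p^4−66p^3−165p^2−207p−918 = ((3/4)p^2+(15/4)p+75/4)(−4p^3+8p^2−28p+24) + (−228p^2+228p−1368)
  −4p^3+8p^2−28p+24 = ((1/57)p−1/57)(−228p^2+228p−1368) + (0)
Last nonzero remainder: −228p^2+228p−1368. Dividing through by −228 gives the monic gcd p^2−p+6.
Cancel p^2−p+6 from numerator and denominator to get the reduced form.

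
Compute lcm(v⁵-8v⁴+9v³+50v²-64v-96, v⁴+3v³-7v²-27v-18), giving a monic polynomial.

Repeated division with remainder:
  v⁵-8v⁴+9v³+50v²-64v-96 = (v-11)(v⁴+3v³-7v²-27v-18) + (49v³-343v-294)
  v⁴+3v³-7v²-27v-18 = ((1/49)v+3/49)(49v³-343v-294) + (0)
Last nonzero remainder: 49v³-343v-294. Dividing through by 49 gives the monic gcd v³-7v-6.
Then lcm(f, g) = f·g / gcd(f, g); expanding and making the result monic gives the answer.

v⁶-5v⁵-15v⁴+77v³+86v²-288v-288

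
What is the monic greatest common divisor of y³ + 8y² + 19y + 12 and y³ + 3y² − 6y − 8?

Repeated division with remainder:
  y³ + 8y² + 19y + 12 = (y³ + 3y² − 6y − 8) + (5y² + 25y + 20)
  y³ + 3y² − 6y − 8 = ((1/5)y − 2/5)(5y² + 25y + 20) + (0)
Last nonzero remainder: 5y² + 25y + 20. Dividing through by 5 gives the monic gcd y² + 5y + 4.

y² + 5y + 4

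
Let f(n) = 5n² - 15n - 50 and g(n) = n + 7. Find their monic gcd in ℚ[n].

Euclidean algorithm in ℚ[n]:
  5n² - 15n - 50 = (5n - 50)(n + 7) + (300)
  n + 7 = ((1/300)n + 7/300)(300) + (0)
The last nonzero remainder is the constant 300, so the polynomials are coprime and gcd = 1.

1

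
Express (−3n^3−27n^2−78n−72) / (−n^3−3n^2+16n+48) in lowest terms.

(3n+6)/(n−4)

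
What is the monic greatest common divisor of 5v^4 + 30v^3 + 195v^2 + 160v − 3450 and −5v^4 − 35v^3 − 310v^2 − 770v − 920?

v^2 + 4v + 46

Repeated division with remainder:
  5v^4 + 30v^3 + 195v^2 + 160v − 3450 = (−1)(−5v^4 − 35v^3 − 310v^2 − 770v − 920) + (−5v^3 − 115v^2 − 610v − 4370)
  −5v^4 − 35v^3 − 310v^2 − 770v − 920 = (v − 16)(−5v^3 − 115v^2 − 610v − 4370) + (−1540v^2 − 6160v − 70840)
  −5v^3 − 115v^2 − 610v − 4370 = ((1/308)v + 19/308)(−1540v^2 − 6160v − 70840) + (0)
Last nonzero remainder: −1540v^2 − 6160v − 70840. Dividing through by −1540 gives the monic gcd v^2 + 4v + 46.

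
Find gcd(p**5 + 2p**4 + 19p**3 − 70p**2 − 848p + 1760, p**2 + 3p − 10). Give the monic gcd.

p**2 + 3p − 10

Repeated division with remainder:
  p**5 + 2p**4 + 19p**3 − 70p**2 − 848p + 1760 = (p**3 − p**2 + 32p − 176)(p**2 + 3p − 10) + (0)
The last nonzero remainder p**2 + 3p − 10 is already monic.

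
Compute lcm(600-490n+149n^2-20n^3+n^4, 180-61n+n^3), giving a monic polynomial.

By polynomial division,
  n^4-20n^3+149n^2-490n+600 = (n-20)(n^3-61n+180) + (210n^2-1890n+4200)
  n^3-61n+180 = ((1/210)n+3/70)(210n^2-1890n+4200) + (0)
Last nonzero remainder: 210n^2-1890n+4200. Dividing through by 210 gives the monic gcd n^2-9n+20.
Then lcm(f, g) = f·g / gcd(f, g); expanding and making the result monic gives the answer.

5400-3810n+851n^2-31n^3-11n^4+n^5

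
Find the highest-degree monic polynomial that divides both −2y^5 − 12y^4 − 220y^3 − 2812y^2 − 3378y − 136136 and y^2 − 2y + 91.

Repeated division with remainder:
  −2y^5 − 12y^4 − 220y^3 − 2812y^2 − 3378y − 136136 = (−2y^3 − 16y^2 − 70y − 1496)(y^2 − 2y + 91) + (0)
The last nonzero remainder y^2 − 2y + 91 is already monic.

y^2 − 2y + 91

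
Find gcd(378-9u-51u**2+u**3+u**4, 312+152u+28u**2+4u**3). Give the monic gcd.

3+u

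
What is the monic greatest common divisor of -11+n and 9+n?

1

Euclidean algorithm in ℚ[n]:
  n-11 = (n+9) + (-20)
  n+9 = (-(1/20)n-9/20)(-20) + (0)
The last nonzero remainder is the constant -20, so the polynomials are coprime and gcd = 1.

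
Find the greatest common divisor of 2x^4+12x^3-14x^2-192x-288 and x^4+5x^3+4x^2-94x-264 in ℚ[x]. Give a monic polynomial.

x^2-x-12

Repeated division with remainder:
  2x^4+12x^3-14x^2-192x-288 = (2)(x^4+5x^3+4x^2-94x-264) + (2x^3-22x^2-4x+240)
  x^4+5x^3+4x^2-94x-264 = ((1/2)x+8)(2x^3-22x^2-4x+240) + (182x^2-182x-2184)
  2x^3-22x^2-4x+240 = ((1/91)x-10/91)(182x^2-182x-2184) + (0)
Last nonzero remainder: 182x^2-182x-2184. Dividing through by 182 gives the monic gcd x^2-x-12.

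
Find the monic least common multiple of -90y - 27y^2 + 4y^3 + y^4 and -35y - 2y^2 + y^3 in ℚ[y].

3150y + 1125y^2 - 176y^3 - 70y^4 + 2y^5 + y^6

Apply the Euclidean algorithm:
  y^4 + 4y^3 - 27y^2 - 90y = (y + 6)(y^3 - 2y^2 - 35y) + (20y^2 + 120y)
  y^3 - 2y^2 - 35y = ((1/20)y - 2/5)(20y^2 + 120y) + (13y)
  20y^2 + 120y = ((20/13)y + 120/13)(13y) + (0)
Last nonzero remainder: 13y. Dividing through by 13 gives the monic gcd y.
Then lcm(f, g) = f·g / gcd(f, g); expanding and making the result monic gives the answer.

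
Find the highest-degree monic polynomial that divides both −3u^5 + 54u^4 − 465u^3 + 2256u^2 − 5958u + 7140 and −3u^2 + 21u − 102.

u^2 − 7u + 34

By polynomial division,
  −3u^5 + 54u^4 − 465u^3 + 2256u^2 − 5958u + 7140 = (u^3 − 11u^2 + 44u − 70)(−3u^2 + 21u − 102) + (0)
Last nonzero remainder: −3u^2 + 21u − 102. Dividing through by −3 gives the monic gcd u^2 − 7u + 34.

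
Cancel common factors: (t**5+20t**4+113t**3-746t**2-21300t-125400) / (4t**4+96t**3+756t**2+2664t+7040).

(t**3-t**2+24t-1140)/(4t**2+12t+64)

Euclidean algorithm in ℚ[t]:
  t**5+20t**4+113t**3-746t**2-21300t-125400 = ((1/4)t-1)(4t**4+96t**3+756t**2+2664t+7040) + (20t**3-656t**2-20396t-118360)
  4t**4+96t**3+756t**2+2664t+7040 = ((1/5)t+284/25)(20t**3-656t**2-20396t-118360) + ((307184/25)t**2+(6450864/25)t+6758048/5)
  20t**3-656t**2-20396t-118360 = ((125/76796)t-6725/76796)((307184/25)t**2+(6450864/25)t+6758048/5) + (0)
Last nonzero remainder: (307184/25)t**2+(6450864/25)t+6758048/5. Dividing through by 307184/25 gives the monic gcd t**2+21t+110.
Cancel t**2+21t+110 from numerator and denominator to get the reduced form.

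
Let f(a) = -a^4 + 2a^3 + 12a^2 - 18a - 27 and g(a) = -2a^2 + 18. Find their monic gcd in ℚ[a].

Repeated division with remainder:
  -a^4 + 2a^3 + 12a^2 - 18a - 27 = ((1/2)a^2 - a - 3/2)(-2a^2 + 18) + (0)
Last nonzero remainder: -2a^2 + 18. Dividing through by -2 gives the monic gcd a^2 - 9.

a^2 - 9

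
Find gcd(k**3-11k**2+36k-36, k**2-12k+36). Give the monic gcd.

k-6

Euclidean algorithm in ℚ[k]:
  k**3-11k**2+36k-36 = (k+1)(k**2-12k+36) + (12k-72)
  k**2-12k+36 = ((1/12)k-1/2)(12k-72) + (0)
Last nonzero remainder: 12k-72. Dividing through by 12 gives the monic gcd k-6.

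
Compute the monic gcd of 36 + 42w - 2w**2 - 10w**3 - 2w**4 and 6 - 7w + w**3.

-6 + w + w**2

Repeated division with remainder:
  -2w**4 - 10w**3 - 2w**2 + 42w + 36 = (-2w - 10)(w**3 - 7w + 6) + (-16w**2 - 16w + 96)
  w**3 - 7w + 6 = (-(1/16)w + 1/16)(-16w**2 - 16w + 96) + (0)
Last nonzero remainder: -16w**2 - 16w + 96. Dividing through by -16 gives the monic gcd w**2 + w - 6.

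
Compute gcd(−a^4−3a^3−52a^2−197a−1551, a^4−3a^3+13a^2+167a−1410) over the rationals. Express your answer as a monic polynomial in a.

By polynomial division,
  −a^4−3a^3−52a^2−197a−1551 = (−1)(a^4−3a^3+13a^2+167a−1410) + (−6a^3−39a^2−30a−2961)
  a^4−3a^3+13a^2+167a−1410 = (−(1/6)a+19/12)(−6a^3−39a^2−30a−2961) + ((279/4)a^2−279a+13113/4)
  −6a^3−39a^2−30a−2961 = (−(8/93)a−28/31)((279/4)a^2−279a+13113/4) + (0)
Last nonzero remainder: (279/4)a^2−279a+13113/4. Dividing through by 279/4 gives the monic gcd a^2−4a+47.

a^2−4a+47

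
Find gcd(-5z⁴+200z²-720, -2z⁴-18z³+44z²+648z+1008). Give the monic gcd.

z³+2z²-36z-72

By polynomial division,
  -5z⁴+200z²-720 = (5/2)(-2z⁴-18z³+44z²+648z+1008) + (45z³+90z²-1620z-3240)
  -2z⁴-18z³+44z²+648z+1008 = (-(2/45)z-14/45)(45z³+90z²-1620z-3240) + (0)
Last nonzero remainder: 45z³+90z²-1620z-3240. Dividing through by 45 gives the monic gcd z³+2z²-36z-72.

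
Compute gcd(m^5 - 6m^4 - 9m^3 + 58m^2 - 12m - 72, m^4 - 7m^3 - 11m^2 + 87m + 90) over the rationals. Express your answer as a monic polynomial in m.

Repeated division with remainder:
  m^5 - 6m^4 - 9m^3 + 58m^2 - 12m - 72 = (m + 1)(m^4 - 7m^3 - 11m^2 + 87m + 90) + (9m^3 - 18m^2 - 189m - 162)
  m^4 - 7m^3 - 11m^2 + 87m + 90 = ((1/9)m - 5/9)(9m^3 - 18m^2 - 189m - 162) + (0)
Last nonzero remainder: 9m^3 - 18m^2 - 189m - 162. Dividing through by 9 gives the monic gcd m^3 - 2m^2 - 21m - 18.

m^3 - 2m^2 - 21m - 18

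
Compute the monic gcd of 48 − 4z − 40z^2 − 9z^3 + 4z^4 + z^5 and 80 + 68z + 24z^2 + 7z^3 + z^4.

Repeated division with remainder:
  z^5 + 4z^4 − 9z^3 − 40z^2 − 4z + 48 = (z − 3)(z^4 + 7z^3 + 24z^2 + 68z + 80) + (−12z^3 − 36z^2 + 120z + 288)
  z^4 + 7z^3 + 24z^2 + 68z + 80 = (−(1/12)z − 1/3)(−12z^3 − 36z^2 + 120z + 288) + (22z^2 + 132z + 176)
  −12z^3 − 36z^2 + 120z + 288 = (−(6/11)z + 18/11)(22z^2 + 132z + 176) + (0)
Last nonzero remainder: 22z^2 + 132z + 176. Dividing through by 22 gives the monic gcd z^2 + 6z + 8.

8 + 6z + z^2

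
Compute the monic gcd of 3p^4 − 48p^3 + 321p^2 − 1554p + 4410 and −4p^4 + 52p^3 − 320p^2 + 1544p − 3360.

p^3 − 9p^2 + 44p − 210

By polynomial division,
  3p^4 − 48p^3 + 321p^2 − 1554p + 4410 = (−3/4)(−4p^4 + 52p^3 − 320p^2 + 1544p − 3360) + (−9p^3 + 81p^2 − 396p + 1890)
  −4p^4 + 52p^3 − 320p^2 + 1544p − 3360 = ((4/9)p − 16/9)(−9p^3 + 81p^2 − 396p + 1890) + (0)
Last nonzero remainder: −9p^3 + 81p^2 − 396p + 1890. Dividing through by −9 gives the monic gcd p^3 − 9p^2 + 44p − 210.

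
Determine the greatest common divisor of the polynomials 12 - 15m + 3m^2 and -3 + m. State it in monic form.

1

Euclidean algorithm in ℚ[m]:
  3m^2 - 15m + 12 = (3m - 6)(m - 3) + (-6)
  m - 3 = (-(1/6)m + 1/2)(-6) + (0)
The last nonzero remainder is the constant -6, so the polynomials are coprime and gcd = 1.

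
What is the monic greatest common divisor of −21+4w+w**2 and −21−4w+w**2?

Repeated division with remainder:
  w**2+4w−21 = (w**2−4w−21) + (8w)
  w**2−4w−21 = ((1/8)w−1/2)(8w) + (−21)
  8w = (−(8/21)w)(−21) + (0)
The last nonzero remainder is the constant −21, so the polynomials are coprime and gcd = 1.

1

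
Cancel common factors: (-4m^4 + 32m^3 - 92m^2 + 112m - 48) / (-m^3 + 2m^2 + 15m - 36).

Apply the Euclidean algorithm:
  -4m^4 + 32m^3 - 92m^2 + 112m - 48 = (4m - 24)(-m^3 + 2m^2 + 15m - 36) + (-104m^2 + 616m - 912)
  -m^3 + 2m^2 + 15m - 36 = ((1/104)m + 51/1352)(-104m^2 + 616m - 912) + ((90/169)m - 270/169)
  -104m^2 + 616m - 912 = (-(8788/45)m + 25688/45)((90/169)m - 270/169) + (0)
Last nonzero remainder: (90/169)m - 270/169. Dividing through by 90/169 gives the monic gcd m - 3.
Cancel m - 3 from numerator and denominator to get the reduced form.

(4m^3 - 20m^2 + 32m - 16)/(m^2 + m - 12)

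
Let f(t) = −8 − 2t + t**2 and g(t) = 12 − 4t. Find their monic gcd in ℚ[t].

1

Apply the Euclidean algorithm:
  t**2 − 2t − 8 = (−(1/4)t − 1/4)(−4t + 12) + (−5)
  −4t + 12 = ((4/5)t − 12/5)(−5) + (0)
The last nonzero remainder is the constant −5, so the polynomials are coprime and gcd = 1.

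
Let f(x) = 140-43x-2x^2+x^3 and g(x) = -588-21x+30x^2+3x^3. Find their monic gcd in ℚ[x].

-28+3x+x^2

Apply the Euclidean algorithm:
  x^3-2x^2-43x+140 = (1/3)(3x^3+30x^2-21x-588) + (-12x^2-36x+336)
  3x^3+30x^2-21x-588 = (-(1/4)x-7/4)(-12x^2-36x+336) + (0)
Last nonzero remainder: -12x^2-36x+336. Dividing through by -12 gives the monic gcd x^2+3x-28.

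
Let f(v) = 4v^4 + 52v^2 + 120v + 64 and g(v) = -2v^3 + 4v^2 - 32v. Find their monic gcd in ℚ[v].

v^2 - 2v + 16

Apply the Euclidean algorithm:
  4v^4 + 52v^2 + 120v + 64 = (-2v - 4)(-2v^3 + 4v^2 - 32v) + (4v^2 - 8v + 64)
  -2v^3 + 4v^2 - 32v = (-(1/2)v)(4v^2 - 8v + 64) + (0)
Last nonzero remainder: 4v^2 - 8v + 64. Dividing through by 4 gives the monic gcd v^2 - 2v + 16.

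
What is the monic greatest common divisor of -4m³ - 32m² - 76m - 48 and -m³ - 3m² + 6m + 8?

m² + 5m + 4

Apply the Euclidean algorithm:
  -4m³ - 32m² - 76m - 48 = (4)(-m³ - 3m² + 6m + 8) + (-20m² - 100m - 80)
  -m³ - 3m² + 6m + 8 = ((1/20)m - 1/10)(-20m² - 100m - 80) + (0)
Last nonzero remainder: -20m² - 100m - 80. Dividing through by -20 gives the monic gcd m² + 5m + 4.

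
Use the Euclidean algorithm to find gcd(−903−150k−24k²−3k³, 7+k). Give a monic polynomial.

Repeated division with remainder:
  −3k³−24k²−150k−903 = (−3k²−3k−129)(k+7) + (0)
The last nonzero remainder k+7 is already monic.

7+k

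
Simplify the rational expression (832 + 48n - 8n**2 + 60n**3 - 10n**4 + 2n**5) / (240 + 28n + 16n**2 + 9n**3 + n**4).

Euclidean algorithm in ℚ[n]:
  2n**5 - 10n**4 + 60n**3 - 8n**2 + 48n + 832 = (2n - 28)(n**4 + 9n**3 + 16n**2 + 28n + 240) + (280n**3 + 384n**2 + 352n + 7552)
  n**4 + 9n**3 + 16n**2 + 28n + 240 = ((1/280)n + 267/9800)(280n**3 + 384n**2 + 352n + 7552) + ((5244/1225)n**2 - (10488/1225)n + 41952/1225)
  280n**3 + 384n**2 + 352n + 7552 = ((85750/1311)n + 289100/1311)((5244/1225)n**2 - (10488/1225)n + 41952/1225) + (0)
Last nonzero remainder: (5244/1225)n**2 - (10488/1225)n + 41952/1225. Dividing through by 5244/1225 gives the monic gcd n**2 - 2n + 8.
Cancel n**2 - 2n + 8 from numerator and denominator to get the reduced form.

(104 + 32n - 6n**2 + 2n**3)/(30 + 11n + n**2)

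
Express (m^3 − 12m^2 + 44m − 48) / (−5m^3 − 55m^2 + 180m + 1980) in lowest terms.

Repeated division with remainder:
  m^3 − 12m^2 + 44m − 48 = (−1/5)(−5m^3 − 55m^2 + 180m + 1980) + (−23m^2 + 80m + 348)
  −5m^3 − 55m^2 + 180m + 1980 = ((5/23)m + 1665/529)(−23m^2 + 80m + 348) + (−(78000/529)m + 468000/529)
  −23m^2 + 80m + 348 = ((12167/78000)m + 15341/39000)(−(78000/529)m + 468000/529) + (0)
Last nonzero remainder: −(78000/529)m + 468000/529. Dividing through by −78000/529 gives the monic gcd m − 6.
Cancel m − 6 from numerator and denominator to get the reduced form.

(−m^2 + 6m − 8)/(5m^2 + 85m + 330)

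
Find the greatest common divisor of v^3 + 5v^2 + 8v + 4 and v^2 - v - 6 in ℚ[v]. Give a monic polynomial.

v + 2

Euclidean algorithm in ℚ[v]:
  v^3 + 5v^2 + 8v + 4 = (v + 6)(v^2 - v - 6) + (20v + 40)
  v^2 - v - 6 = ((1/20)v - 3/20)(20v + 40) + (0)
Last nonzero remainder: 20v + 40. Dividing through by 20 gives the monic gcd v + 2.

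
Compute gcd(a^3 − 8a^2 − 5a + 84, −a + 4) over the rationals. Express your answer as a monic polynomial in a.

a − 4

Euclidean algorithm in ℚ[a]:
  a^3 − 8a^2 − 5a + 84 = (−a^2 + 4a + 21)(−a + 4) + (0)
Last nonzero remainder: −a + 4. Dividing through by −1 gives the monic gcd a − 4.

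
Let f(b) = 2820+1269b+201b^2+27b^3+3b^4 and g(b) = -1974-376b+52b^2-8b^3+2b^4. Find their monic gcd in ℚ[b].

47+b^2

Apply the Euclidean algorithm:
  3b^4+27b^3+201b^2+1269b+2820 = (3/2)(2b^4-8b^3+52b^2-376b-1974) + (39b^3+123b^2+1833b+5781)
  2b^4-8b^3+52b^2-376b-1974 = ((2/39)b-62/169)(39b^3+123b^2+1833b+5781) + ((528/169)b^2+24816/169)
  39b^3+123b^2+1833b+5781 = ((2197/176)b+6929/176)((528/169)b^2+24816/169) + (0)
Last nonzero remainder: (528/169)b^2+24816/169. Dividing through by 528/169 gives the monic gcd b^2+47.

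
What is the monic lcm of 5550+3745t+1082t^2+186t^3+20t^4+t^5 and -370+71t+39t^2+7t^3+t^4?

Euclidean algorithm in ℚ[t]:
  t^5+20t^4+186t^3+1082t^2+3745t+5550 = (t+13)(t^4+7t^3+39t^2+71t-370) + (56t^3+504t^2+3192t+10360)
  t^4+7t^3+39t^2+71t-370 = ((1/56)t-1/28)(56t^3+504t^2+3192t+10360) + (0)
Last nonzero remainder: 56t^3+504t^2+3192t+10360. Dividing through by 56 gives the monic gcd t^3+9t^2+57t+185.
Then lcm(f, g) = f·g / gcd(f, g); expanding and making the result monic gives the answer.

-11100-1940t+1581t^2+710t^3+146t^4+18t^5+t^6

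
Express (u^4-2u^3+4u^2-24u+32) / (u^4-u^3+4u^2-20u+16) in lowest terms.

(u-2)/(u-1)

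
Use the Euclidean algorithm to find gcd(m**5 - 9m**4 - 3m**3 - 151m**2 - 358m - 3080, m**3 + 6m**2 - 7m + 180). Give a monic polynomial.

m**2 - 3m + 20

By polynomial division,
  m**5 - 9m**4 - 3m**3 - 151m**2 - 358m - 3080 = (m**2 - 15m + 94)(m**3 + 6m**2 - 7m + 180) + (-1000m**2 + 3000m - 20000)
  m**3 + 6m**2 - 7m + 180 = (-(1/1000)m - 9/1000)(-1000m**2 + 3000m - 20000) + (0)
Last nonzero remainder: -1000m**2 + 3000m - 20000. Dividing through by -1000 gives the monic gcd m**2 - 3m + 20.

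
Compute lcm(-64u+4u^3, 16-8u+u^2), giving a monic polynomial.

By polynomial division,
  4u^3-64u = (4u+32)(u^2-8u+16) + (128u-512)
  u^2-8u+16 = ((1/128)u-1/32)(128u-512) + (0)
Last nonzero remainder: 128u-512. Dividing through by 128 gives the monic gcd u-4.
Then lcm(f, g) = f·g / gcd(f, g); expanding and making the result monic gives the answer.

64u-16u^2-4u^3+u^4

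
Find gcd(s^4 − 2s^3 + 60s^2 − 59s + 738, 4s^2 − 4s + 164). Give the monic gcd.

s^2 − s + 41

By polynomial division,
  s^4 − 2s^3 + 60s^2 − 59s + 738 = ((1/4)s^2 − (1/4)s + 9/2)(4s^2 − 4s + 164) + (0)
Last nonzero remainder: 4s^2 − 4s + 164. Dividing through by 4 gives the monic gcd s^2 − s + 41.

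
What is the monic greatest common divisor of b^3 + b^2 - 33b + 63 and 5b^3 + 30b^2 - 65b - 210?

b^2 + 4b - 21

Apply the Euclidean algorithm:
  b^3 + b^2 - 33b + 63 = (1/5)(5b^3 + 30b^2 - 65b - 210) + (-5b^2 - 20b + 105)
  5b^3 + 30b^2 - 65b - 210 = (-b - 2)(-5b^2 - 20b + 105) + (0)
Last nonzero remainder: -5b^2 - 20b + 105. Dividing through by -5 gives the monic gcd b^2 + 4b - 21.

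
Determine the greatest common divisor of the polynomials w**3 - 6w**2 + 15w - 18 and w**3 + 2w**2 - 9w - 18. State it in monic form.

w - 3

Euclidean algorithm in ℚ[w]:
  w**3 - 6w**2 + 15w - 18 = (w**3 + 2w**2 - 9w - 18) + (-8w**2 + 24w)
  w**3 + 2w**2 - 9w - 18 = (-(1/8)w - 5/8)(-8w**2 + 24w) + (6w - 18)
  -8w**2 + 24w = (-(4/3)w)(6w - 18) + (0)
Last nonzero remainder: 6w - 18. Dividing through by 6 gives the monic gcd w - 3.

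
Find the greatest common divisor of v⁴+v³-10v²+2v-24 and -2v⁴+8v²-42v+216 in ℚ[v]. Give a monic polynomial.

By polynomial division,
  v⁴+v³-10v²+2v-24 = (-1/2)(-2v⁴+8v²-42v+216) + (v³-6v²-19v+84)
  -2v⁴+8v²-42v+216 = (-2v-12)(v³-6v²-19v+84) + (-102v²-102v+1224)
  v³-6v²-19v+84 = (-(1/102)v+7/102)(-102v²-102v+1224) + (0)
Last nonzero remainder: -102v²-102v+1224. Dividing through by -102 gives the monic gcd v²+v-12.

v²+v-12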